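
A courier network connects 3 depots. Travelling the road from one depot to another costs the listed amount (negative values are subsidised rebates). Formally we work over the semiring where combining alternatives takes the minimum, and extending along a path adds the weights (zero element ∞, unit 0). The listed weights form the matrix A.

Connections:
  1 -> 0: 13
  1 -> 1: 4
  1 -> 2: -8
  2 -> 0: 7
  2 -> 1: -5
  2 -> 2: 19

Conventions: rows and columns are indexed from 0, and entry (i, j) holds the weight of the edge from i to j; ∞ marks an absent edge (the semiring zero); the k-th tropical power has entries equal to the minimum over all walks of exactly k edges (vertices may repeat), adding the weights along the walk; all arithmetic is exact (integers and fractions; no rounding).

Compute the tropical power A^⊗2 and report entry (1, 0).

A^⊗2:
  [∞, ∞, ∞]
  [-1, -13, -4]
  [8, -1, -13]
Key observation: the optimum is the walk 1->2->0, with weight (-8) + 7 = -1.
Optimal value attained by: walk 1->2->0.
Answer: (A^⊗2)[1][0] = -1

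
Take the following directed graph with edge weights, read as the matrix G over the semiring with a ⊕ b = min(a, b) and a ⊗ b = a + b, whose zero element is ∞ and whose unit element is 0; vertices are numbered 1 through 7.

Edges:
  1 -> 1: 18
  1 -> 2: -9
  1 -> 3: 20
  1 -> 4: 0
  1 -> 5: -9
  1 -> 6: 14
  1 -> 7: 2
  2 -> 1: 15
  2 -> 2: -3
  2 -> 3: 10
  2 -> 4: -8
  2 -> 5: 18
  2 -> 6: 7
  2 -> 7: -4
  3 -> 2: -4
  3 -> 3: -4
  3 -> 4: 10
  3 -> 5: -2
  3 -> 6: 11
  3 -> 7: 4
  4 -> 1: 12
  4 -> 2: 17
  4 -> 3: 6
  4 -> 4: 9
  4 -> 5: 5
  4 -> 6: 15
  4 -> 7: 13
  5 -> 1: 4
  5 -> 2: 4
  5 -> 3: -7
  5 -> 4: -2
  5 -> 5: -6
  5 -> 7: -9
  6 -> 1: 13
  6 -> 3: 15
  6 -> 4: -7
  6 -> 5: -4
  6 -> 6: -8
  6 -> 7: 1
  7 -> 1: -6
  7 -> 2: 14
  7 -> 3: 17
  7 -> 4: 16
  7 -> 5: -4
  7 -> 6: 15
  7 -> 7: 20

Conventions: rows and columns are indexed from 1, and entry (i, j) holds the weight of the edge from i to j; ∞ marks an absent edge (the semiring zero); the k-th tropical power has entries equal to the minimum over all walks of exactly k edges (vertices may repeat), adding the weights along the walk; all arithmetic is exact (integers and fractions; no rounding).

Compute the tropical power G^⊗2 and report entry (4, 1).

G^⊗2:
  [-5, -12, -16, -17, -15, -2, -18]
  [-10, -6, -2, -11, -8, -1, -7]
  [-2, -8, -9, -12, -8, 3, -11]
  [7, 2, -2, 3, -1, 7, -4]
  [-15, -11, -13, -8, -13, 4, -15]
  [-5, 0, -11, -15, -12, -16, -13]
  [0, -15, -11, -6, -15, 7, -13]
Key observation: the optimum is the walk 4->7->1, with weight 13 + (-6) = 7.
Optimal value attained by: walk 4->7->1.
Answer: (G^⊗2)[4][1] = 7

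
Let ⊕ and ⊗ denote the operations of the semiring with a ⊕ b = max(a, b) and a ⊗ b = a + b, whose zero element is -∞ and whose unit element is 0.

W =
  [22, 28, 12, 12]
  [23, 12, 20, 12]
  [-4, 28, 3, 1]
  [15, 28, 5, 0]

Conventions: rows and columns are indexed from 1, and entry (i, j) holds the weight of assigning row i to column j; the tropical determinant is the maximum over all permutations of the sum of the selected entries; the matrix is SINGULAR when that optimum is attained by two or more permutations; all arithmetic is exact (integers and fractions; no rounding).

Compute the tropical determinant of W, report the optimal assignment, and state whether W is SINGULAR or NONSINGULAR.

σ = (1, 2, 3, 4): 22 + 12 + 3 + 0 = 37
σ = (1, 2, 4, 3): 22 + 12 + 1 + 5 = 40
σ = (1, 3, 2, 4): 22 + 20 + 28 + 0 = 70
σ = (1, 3, 4, 2): 22 + 20 + 1 + 28 = 71
σ = (1, 4, 2, 3): 22 + 12 + 28 + 5 = 67
σ = (1, 4, 3, 2): 22 + 12 + 3 + 28 = 65
σ = (2, 1, 3, 4): 28 + 23 + 3 + 0 = 54
σ = (2, 1, 4, 3): 28 + 23 + 1 + 5 = 57
σ = (2, 3, 1, 4): 28 + 20 + (-4) + 0 = 44
σ = (2, 3, 4, 1): 28 + 20 + 1 + 15 = 64
σ = (2, 4, 1, 3): 28 + 12 + (-4) + 5 = 41
σ = (2, 4, 3, 1): 28 + 12 + 3 + 15 = 58
σ = (3, 1, 2, 4): 12 + 23 + 28 + 0 = 63
σ = (3, 1, 4, 2): 12 + 23 + 1 + 28 = 64
σ = (3, 2, 1, 4): 12 + 12 + (-4) + 0 = 20
σ = (3, 2, 4, 1): 12 + 12 + 1 + 15 = 40
σ = (3, 4, 1, 2): 12 + 12 + (-4) + 28 = 48
σ = (3, 4, 2, 1): 12 + 12 + 28 + 15 = 67
σ = (4, 1, 2, 3): 12 + 23 + 28 + 5 = 68
σ = (4, 1, 3, 2): 12 + 23 + 3 + 28 = 66
σ = (4, 2, 1, 3): 12 + 12 + (-4) + 5 = 25
σ = (4, 2, 3, 1): 12 + 12 + 3 + 15 = 42
σ = (4, 3, 1, 2): 12 + 20 + (-4) + 28 = 56
σ = (4, 3, 2, 1): 12 + 20 + 28 + 15 = 75
Optimal value attained by: σ = (4, 3, 2, 1).
Answer: det⊕(W) = 75; verdict: NONSINGULAR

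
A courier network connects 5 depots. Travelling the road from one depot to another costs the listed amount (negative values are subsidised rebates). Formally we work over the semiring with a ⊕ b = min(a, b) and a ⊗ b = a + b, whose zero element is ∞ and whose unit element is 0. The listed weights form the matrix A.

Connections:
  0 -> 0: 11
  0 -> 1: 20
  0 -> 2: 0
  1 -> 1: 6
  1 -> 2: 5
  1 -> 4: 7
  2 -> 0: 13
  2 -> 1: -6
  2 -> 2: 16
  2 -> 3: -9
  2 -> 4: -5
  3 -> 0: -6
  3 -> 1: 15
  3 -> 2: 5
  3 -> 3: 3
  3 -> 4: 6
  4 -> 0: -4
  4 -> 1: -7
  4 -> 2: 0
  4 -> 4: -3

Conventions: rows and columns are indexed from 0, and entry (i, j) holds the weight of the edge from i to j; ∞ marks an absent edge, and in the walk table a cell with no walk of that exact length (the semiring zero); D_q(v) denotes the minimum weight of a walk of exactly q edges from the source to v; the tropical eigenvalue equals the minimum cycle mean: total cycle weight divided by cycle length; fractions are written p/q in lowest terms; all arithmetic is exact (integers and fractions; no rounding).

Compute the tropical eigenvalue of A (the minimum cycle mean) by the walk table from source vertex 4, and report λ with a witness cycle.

q=0: [∞, ∞, ∞, ∞, 0]
q=1: [-4, -7, 0, ∞, -3]
q=2: [-7, -10, -4, -9, -6]
q=3: [-15, -13, -7, -13, -9]
q=4: [-19, -16, -15, -16, -12]
q=5: [-22, -21, -19, -24, -20]
Optimal cycle mean attained by: cycle 0->2->3->0, total 0 + (-9) + (-6), length 3.
Answer: λ = -5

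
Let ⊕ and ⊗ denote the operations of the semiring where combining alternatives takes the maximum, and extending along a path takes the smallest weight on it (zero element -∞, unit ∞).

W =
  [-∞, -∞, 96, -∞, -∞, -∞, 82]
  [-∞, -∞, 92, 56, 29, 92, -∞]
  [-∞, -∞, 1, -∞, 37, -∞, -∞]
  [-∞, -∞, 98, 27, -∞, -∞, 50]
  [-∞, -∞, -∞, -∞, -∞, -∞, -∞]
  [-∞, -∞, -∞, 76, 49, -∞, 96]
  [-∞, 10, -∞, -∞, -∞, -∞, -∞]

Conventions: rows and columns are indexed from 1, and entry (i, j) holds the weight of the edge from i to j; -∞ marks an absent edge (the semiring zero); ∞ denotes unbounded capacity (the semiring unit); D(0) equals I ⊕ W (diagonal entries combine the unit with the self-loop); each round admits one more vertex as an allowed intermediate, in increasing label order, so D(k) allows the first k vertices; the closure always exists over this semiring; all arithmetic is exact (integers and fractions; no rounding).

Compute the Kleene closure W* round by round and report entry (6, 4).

D(0):
  [∞, -∞, 96, -∞, -∞, -∞, 82]
  [-∞, ∞, 92, 56, 29, 92, -∞]
  [-∞, -∞, ∞, -∞, 37, -∞, -∞]
  [-∞, -∞, 98, ∞, -∞, -∞, 50]
  [-∞, -∞, -∞, -∞, ∞, -∞, -∞]
  [-∞, -∞, -∞, 76, 49, ∞, 96]
  [-∞, 10, -∞, -∞, -∞, -∞, ∞]
D(1):
  [∞, -∞, 96, -∞, -∞, -∞, 82]
  [-∞, ∞, 92, 56, 29, 92, -∞]
  [-∞, -∞, ∞, -∞, 37, -∞, -∞]
  [-∞, -∞, 98, ∞, -∞, -∞, 50]
  [-∞, -∞, -∞, -∞, ∞, -∞, -∞]
  [-∞, -∞, -∞, 76, 49, ∞, 96]
  [-∞, 10, -∞, -∞, -∞, -∞, ∞]
D(2):
  [∞, -∞, 96, -∞, -∞, -∞, 82]
  [-∞, ∞, 92, 56, 29, 92, -∞]
  [-∞, -∞, ∞, -∞, 37, -∞, -∞]
  [-∞, -∞, 98, ∞, -∞, -∞, 50]
  [-∞, -∞, -∞, -∞, ∞, -∞, -∞]
  [-∞, -∞, -∞, 76, 49, ∞, 96]
  [-∞, 10, 10, 10, 10, 10, ∞]
D(3):
  [∞, -∞, 96, -∞, 37, -∞, 82]
  [-∞, ∞, 92, 56, 37, 92, -∞]
  [-∞, -∞, ∞, -∞, 37, -∞, -∞]
  [-∞, -∞, 98, ∞, 37, -∞, 50]
  [-∞, -∞, -∞, -∞, ∞, -∞, -∞]
  [-∞, -∞, -∞, 76, 49, ∞, 96]
  [-∞, 10, 10, 10, 10, 10, ∞]
D(4):
  [∞, -∞, 96, -∞, 37, -∞, 82]
  [-∞, ∞, 92, 56, 37, 92, 50]
  [-∞, -∞, ∞, -∞, 37, -∞, -∞]
  [-∞, -∞, 98, ∞, 37, -∞, 50]
  [-∞, -∞, -∞, -∞, ∞, -∞, -∞]
  [-∞, -∞, 76, 76, 49, ∞, 96]
  [-∞, 10, 10, 10, 10, 10, ∞]
D(5):
  [∞, -∞, 96, -∞, 37, -∞, 82]
  [-∞, ∞, 92, 56, 37, 92, 50]
  [-∞, -∞, ∞, -∞, 37, -∞, -∞]
  [-∞, -∞, 98, ∞, 37, -∞, 50]
  [-∞, -∞, -∞, -∞, ∞, -∞, -∞]
  [-∞, -∞, 76, 76, 49, ∞, 96]
  [-∞, 10, 10, 10, 10, 10, ∞]
D(6):
  [∞, -∞, 96, -∞, 37, -∞, 82]
  [-∞, ∞, 92, 76, 49, 92, 92]
  [-∞, -∞, ∞, -∞, 37, -∞, -∞]
  [-∞, -∞, 98, ∞, 37, -∞, 50]
  [-∞, -∞, -∞, -∞, ∞, -∞, -∞]
  [-∞, -∞, 76, 76, 49, ∞, 96]
  [-∞, 10, 10, 10, 10, 10, ∞]
D(7):
  [∞, 10, 96, 10, 37, 10, 82]
  [-∞, ∞, 92, 76, 49, 92, 92]
  [-∞, -∞, ∞, -∞, 37, -∞, -∞]
  [-∞, 10, 98, ∞, 37, 10, 50]
  [-∞, -∞, -∞, -∞, ∞, -∞, -∞]
  [-∞, 10, 76, 76, 49, ∞, 96]
  [-∞, 10, 10, 10, 10, 10, ∞]
Answer: W*[6][4] = 76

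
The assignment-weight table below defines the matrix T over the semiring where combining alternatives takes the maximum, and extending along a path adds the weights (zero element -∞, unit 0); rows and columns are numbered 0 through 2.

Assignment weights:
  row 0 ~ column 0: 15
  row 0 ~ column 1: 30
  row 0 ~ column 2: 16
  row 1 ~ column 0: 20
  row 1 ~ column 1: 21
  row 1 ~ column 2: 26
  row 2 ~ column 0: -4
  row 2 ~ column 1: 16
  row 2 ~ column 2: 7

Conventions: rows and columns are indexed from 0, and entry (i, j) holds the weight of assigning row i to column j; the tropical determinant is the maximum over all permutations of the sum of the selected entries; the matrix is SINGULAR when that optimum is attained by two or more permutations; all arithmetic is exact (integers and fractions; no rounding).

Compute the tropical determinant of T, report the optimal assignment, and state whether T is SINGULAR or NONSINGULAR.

σ = (0, 1, 2): 15 + 21 + 7 = 43
σ = (0, 2, 1): 15 + 26 + 16 = 57
σ = (1, 0, 2): 30 + 20 + 7 = 57
σ = (1, 2, 0): 30 + 26 + (-4) = 52
σ = (2, 0, 1): 16 + 20 + 16 = 52
σ = (2, 1, 0): 16 + 21 + (-4) = 33
Optimal value attained by: σ = (0, 2, 1).
Answer: det⊕(T) = 57; verdict: SINGULAR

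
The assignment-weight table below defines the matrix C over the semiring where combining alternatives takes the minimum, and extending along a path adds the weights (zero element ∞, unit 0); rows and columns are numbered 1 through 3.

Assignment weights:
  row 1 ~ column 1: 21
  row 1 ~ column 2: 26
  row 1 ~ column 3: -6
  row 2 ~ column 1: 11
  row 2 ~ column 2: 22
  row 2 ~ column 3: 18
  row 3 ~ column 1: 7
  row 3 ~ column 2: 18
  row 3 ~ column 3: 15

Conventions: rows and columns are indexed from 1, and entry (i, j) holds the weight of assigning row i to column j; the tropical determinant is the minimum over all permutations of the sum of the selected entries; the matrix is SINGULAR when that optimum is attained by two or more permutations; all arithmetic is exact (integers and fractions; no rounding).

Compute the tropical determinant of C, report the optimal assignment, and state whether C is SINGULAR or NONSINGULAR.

σ = (1, 2, 3): 21 + 22 + 15 = 58
σ = (1, 3, 2): 21 + 18 + 18 = 57
σ = (2, 1, 3): 26 + 11 + 15 = 52
σ = (2, 3, 1): 26 + 18 + 7 = 51
σ = (3, 1, 2): (-6) + 11 + 18 = 23
σ = (3, 2, 1): (-6) + 22 + 7 = 23
Optimal value attained by: σ = (3, 1, 2).
Answer: det⊕(C) = 23; verdict: SINGULAR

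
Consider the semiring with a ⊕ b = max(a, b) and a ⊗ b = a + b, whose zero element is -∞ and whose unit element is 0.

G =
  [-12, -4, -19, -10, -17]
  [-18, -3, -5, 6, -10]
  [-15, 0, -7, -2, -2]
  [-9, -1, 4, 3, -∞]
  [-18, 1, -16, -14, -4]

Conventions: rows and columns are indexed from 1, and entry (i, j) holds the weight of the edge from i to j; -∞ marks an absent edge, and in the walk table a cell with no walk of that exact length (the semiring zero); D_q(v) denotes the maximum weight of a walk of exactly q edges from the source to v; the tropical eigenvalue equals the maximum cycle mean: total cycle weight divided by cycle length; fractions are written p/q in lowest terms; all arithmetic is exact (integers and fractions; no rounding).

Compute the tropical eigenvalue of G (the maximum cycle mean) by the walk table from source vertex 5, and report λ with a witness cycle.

q=0: [-∞, -∞, -∞, -∞, 0]
q=1: [-18, 1, -16, -14, -4]
q=2: [-17, -2, -4, 7, -8]
q=3: [-2, 6, 11, 10, -6]
q=4: [1, 11, 14, 13, 9]
q=5: [4, 14, 17, 17, 12]
Optimal cycle mean attained by: cycle 2->4->3->2, total 6 + 4 + 0, length 3.
Answer: λ = 10/3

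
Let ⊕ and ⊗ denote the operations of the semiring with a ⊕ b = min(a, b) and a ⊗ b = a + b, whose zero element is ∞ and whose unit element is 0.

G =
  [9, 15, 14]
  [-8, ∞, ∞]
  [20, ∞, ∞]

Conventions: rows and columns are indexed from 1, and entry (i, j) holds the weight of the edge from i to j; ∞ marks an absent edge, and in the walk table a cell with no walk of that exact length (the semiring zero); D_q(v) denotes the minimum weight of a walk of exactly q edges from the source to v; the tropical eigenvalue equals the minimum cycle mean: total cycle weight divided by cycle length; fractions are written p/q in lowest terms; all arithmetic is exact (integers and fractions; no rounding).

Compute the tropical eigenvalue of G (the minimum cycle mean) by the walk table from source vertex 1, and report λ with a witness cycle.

q=0: [0, ∞, ∞]
q=1: [9, 15, 14]
q=2: [7, 24, 23]
q=3: [16, 22, 21]
Optimal cycle mean attained by: cycle 1->2->1, total 15 + (-8), length 2.
Answer: λ = 7/2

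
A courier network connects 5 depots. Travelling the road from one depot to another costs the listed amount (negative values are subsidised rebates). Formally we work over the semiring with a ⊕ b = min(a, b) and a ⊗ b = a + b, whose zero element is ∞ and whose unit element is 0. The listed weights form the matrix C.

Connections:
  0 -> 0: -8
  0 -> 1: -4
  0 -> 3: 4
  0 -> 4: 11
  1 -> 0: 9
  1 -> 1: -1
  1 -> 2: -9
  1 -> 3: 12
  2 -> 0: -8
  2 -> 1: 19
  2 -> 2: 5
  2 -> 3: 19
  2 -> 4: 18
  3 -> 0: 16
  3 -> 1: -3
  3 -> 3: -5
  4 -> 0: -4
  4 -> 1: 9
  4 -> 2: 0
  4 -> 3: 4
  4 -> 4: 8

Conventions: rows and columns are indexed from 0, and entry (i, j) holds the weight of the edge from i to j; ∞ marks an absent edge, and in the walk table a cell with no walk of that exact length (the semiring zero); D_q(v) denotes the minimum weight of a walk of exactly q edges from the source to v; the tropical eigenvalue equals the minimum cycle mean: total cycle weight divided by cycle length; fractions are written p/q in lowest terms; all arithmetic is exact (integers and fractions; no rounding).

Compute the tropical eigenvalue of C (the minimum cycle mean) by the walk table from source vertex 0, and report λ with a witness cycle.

q=0: [0, ∞, ∞, ∞, ∞]
q=1: [-8, -4, ∞, 4, 11]
q=2: [-16, -12, -13, -4, 3]
q=3: [-24, -20, -21, -12, -5]
q=4: [-32, -28, -29, -20, -13]
q=5: [-40, -36, -37, -28, -21]
Optimal cycle mean attained by: cycle 0->0, total (-8), length 1.
Answer: λ = -8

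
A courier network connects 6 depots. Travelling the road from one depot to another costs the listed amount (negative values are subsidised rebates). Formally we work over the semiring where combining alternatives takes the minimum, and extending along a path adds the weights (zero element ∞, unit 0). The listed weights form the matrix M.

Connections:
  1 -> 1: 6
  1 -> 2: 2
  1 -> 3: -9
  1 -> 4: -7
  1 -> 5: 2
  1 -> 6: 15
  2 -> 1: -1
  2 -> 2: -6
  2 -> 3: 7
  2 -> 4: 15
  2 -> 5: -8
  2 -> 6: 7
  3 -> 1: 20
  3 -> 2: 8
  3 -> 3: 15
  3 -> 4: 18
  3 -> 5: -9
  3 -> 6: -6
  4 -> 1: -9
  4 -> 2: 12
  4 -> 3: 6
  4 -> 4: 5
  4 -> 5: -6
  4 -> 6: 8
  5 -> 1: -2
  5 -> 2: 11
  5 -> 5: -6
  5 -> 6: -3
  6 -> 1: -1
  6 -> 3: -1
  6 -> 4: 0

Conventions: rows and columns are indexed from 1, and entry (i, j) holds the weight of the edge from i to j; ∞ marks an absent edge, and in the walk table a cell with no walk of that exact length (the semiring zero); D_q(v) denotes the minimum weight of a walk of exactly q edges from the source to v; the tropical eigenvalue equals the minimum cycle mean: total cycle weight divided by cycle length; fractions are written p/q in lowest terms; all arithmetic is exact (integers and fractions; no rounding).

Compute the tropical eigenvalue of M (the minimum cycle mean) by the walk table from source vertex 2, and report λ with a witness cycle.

q=0: [∞, 0, ∞, ∞, ∞, ∞]
q=1: [-1, -6, 7, 15, -8, 7]
q=2: [-10, -12, -10, -8, -14, -11]
q=3: [-17, -18, -19, -17, -20, -17]
q=4: [-26, -24, -26, -24, -28, -25]
q=5: [-33, -30, -35, -33, -35, -32]
q=6: [-42, -36, -42, -40, -44, -41]
Optimal cycle mean attained by: cycle 1->4->1, total (-7) + (-9), length 2.
Answer: λ = -8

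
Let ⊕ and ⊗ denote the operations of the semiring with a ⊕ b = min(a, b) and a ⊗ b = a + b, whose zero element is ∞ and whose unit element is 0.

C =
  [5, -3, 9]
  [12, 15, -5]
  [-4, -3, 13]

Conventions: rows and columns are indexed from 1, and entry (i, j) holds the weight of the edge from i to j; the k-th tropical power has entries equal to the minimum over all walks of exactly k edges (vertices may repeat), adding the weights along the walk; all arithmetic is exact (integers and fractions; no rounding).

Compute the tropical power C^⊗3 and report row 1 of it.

C^⊗2:
  [5, 2, -8]
  [-9, -8, 8]
  [1, -7, -8]
C^⊗3:
  [-12, -11, -3]
  [-4, -12, -13]
  [-12, -11, -12]
Answer: row 1 of C^⊗3 = [-12, -11, -3]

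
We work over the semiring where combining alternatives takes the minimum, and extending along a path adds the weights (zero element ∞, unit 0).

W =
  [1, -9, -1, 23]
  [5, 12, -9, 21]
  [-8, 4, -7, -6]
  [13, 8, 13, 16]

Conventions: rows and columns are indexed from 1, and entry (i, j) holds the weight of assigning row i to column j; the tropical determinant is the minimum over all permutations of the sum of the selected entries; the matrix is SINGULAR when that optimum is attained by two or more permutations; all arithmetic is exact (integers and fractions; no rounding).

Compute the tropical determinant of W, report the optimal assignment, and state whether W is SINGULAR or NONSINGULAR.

σ = (1, 2, 3, 4): 1 + 12 + (-7) + 16 = 22
σ = (1, 2, 4, 3): 1 + 12 + (-6) + 13 = 20
σ = (1, 3, 2, 4): 1 + (-9) + 4 + 16 = 12
σ = (1, 3, 4, 2): 1 + (-9) + (-6) + 8 = -6
σ = (1, 4, 2, 3): 1 + 21 + 4 + 13 = 39
σ = (1, 4, 3, 2): 1 + 21 + (-7) + 8 = 23
σ = (2, 1, 3, 4): (-9) + 5 + (-7) + 16 = 5
σ = (2, 1, 4, 3): (-9) + 5 + (-6) + 13 = 3
σ = (2, 3, 1, 4): (-9) + (-9) + (-8) + 16 = -10
σ = (2, 3, 4, 1): (-9) + (-9) + (-6) + 13 = -11
σ = (2, 4, 1, 3): (-9) + 21 + (-8) + 13 = 17
σ = (2, 4, 3, 1): (-9) + 21 + (-7) + 13 = 18
σ = (3, 1, 2, 4): (-1) + 5 + 4 + 16 = 24
σ = (3, 1, 4, 2): (-1) + 5 + (-6) + 8 = 6
σ = (3, 2, 1, 4): (-1) + 12 + (-8) + 16 = 19
σ = (3, 2, 4, 1): (-1) + 12 + (-6) + 13 = 18
σ = (3, 4, 1, 2): (-1) + 21 + (-8) + 8 = 20
σ = (3, 4, 2, 1): (-1) + 21 + 4 + 13 = 37
σ = (4, 1, 2, 3): 23 + 5 + 4 + 13 = 45
σ = (4, 1, 3, 2): 23 + 5 + (-7) + 8 = 29
σ = (4, 2, 1, 3): 23 + 12 + (-8) + 13 = 40
σ = (4, 2, 3, 1): 23 + 12 + (-7) + 13 = 41
σ = (4, 3, 1, 2): 23 + (-9) + (-8) + 8 = 14
σ = (4, 3, 2, 1): 23 + (-9) + 4 + 13 = 31
Optimal value attained by: σ = (2, 3, 4, 1).
Answer: det⊕(W) = -11; verdict: NONSINGULAR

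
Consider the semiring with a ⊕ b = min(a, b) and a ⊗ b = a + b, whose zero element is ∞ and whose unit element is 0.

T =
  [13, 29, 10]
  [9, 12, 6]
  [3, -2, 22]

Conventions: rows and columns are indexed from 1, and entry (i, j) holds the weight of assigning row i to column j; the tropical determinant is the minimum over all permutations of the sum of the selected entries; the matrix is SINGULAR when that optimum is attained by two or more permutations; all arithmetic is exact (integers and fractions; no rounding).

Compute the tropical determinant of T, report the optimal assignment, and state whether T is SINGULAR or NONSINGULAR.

σ = (1, 2, 3): 13 + 12 + 22 = 47
σ = (1, 3, 2): 13 + 6 + (-2) = 17
σ = (2, 1, 3): 29 + 9 + 22 = 60
σ = (2, 3, 1): 29 + 6 + 3 = 38
σ = (3, 1, 2): 10 + 9 + (-2) = 17
σ = (3, 2, 1): 10 + 12 + 3 = 25
Optimal value attained by: σ = (1, 3, 2).
Answer: det⊕(T) = 17; verdict: SINGULAR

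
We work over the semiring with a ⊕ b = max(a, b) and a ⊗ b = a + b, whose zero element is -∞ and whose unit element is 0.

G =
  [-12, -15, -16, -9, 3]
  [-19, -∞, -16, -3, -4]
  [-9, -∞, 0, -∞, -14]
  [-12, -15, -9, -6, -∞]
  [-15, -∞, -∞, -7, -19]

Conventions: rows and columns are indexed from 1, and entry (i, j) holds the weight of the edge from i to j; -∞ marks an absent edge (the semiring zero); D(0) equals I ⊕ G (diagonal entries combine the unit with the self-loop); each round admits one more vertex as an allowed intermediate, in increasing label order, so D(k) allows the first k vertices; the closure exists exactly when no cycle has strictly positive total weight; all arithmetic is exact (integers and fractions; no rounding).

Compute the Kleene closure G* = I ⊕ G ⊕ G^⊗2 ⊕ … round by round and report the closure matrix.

D(0):
  [0, -15, -16, -9, 3]
  [-19, 0, -16, -3, -4]
  [-9, -∞, 0, -∞, -14]
  [-12, -15, -9, 0, -∞]
  [-15, -∞, -∞, -7, 0]
D(1):
  [0, -15, -16, -9, 3]
  [-19, 0, -16, -3, -4]
  [-9, -24, 0, -18, -6]
  [-12, -15, -9, 0, -9]
  [-15, -30, -31, -7, 0]
D(2):
  [0, -15, -16, -9, 3]
  [-19, 0, -16, -3, -4]
  [-9, -24, 0, -18, -6]
  [-12, -15, -9, 0, -9]
  [-15, -30, -31, -7, 0]
D(3):
  [0, -15, -16, -9, 3]
  [-19, 0, -16, -3, -4]
  [-9, -24, 0, -18, -6]
  [-12, -15, -9, 0, -9]
  [-15, -30, -31, -7, 0]
D(4):
  [0, -15, -16, -9, 3]
  [-15, 0, -12, -3, -4]
  [-9, -24, 0, -18, -6]
  [-12, -15, -9, 0, -9]
  [-15, -22, -16, -7, 0]
D(5):
  [0, -15, -13, -4, 3]
  [-15, 0, -12, -3, -4]
  [-9, -24, 0, -13, -6]
  [-12, -15, -9, 0, -9]
  [-15, -22, -16, -7, 0]
Answer: G* = [[0, -15, -13, -4, 3], [-15, 0, -12, -3, -4], [-9, -24, 0, -13, -6], [-12, -15, -9, 0, -9], [-15, -22, -16, -7, 0]]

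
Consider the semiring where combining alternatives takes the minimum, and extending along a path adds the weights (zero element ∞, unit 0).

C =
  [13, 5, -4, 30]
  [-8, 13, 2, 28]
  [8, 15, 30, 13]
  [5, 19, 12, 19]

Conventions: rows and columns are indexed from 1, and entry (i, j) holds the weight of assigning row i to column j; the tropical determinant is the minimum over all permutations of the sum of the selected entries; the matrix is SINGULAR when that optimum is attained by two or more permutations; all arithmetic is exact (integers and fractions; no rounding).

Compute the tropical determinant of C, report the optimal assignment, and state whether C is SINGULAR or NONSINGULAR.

σ = (1, 2, 3, 4): 13 + 13 + 30 + 19 = 75
σ = (1, 2, 4, 3): 13 + 13 + 13 + 12 = 51
σ = (1, 3, 2, 4): 13 + 2 + 15 + 19 = 49
σ = (1, 3, 4, 2): 13 + 2 + 13 + 19 = 47
σ = (1, 4, 2, 3): 13 + 28 + 15 + 12 = 68
σ = (1, 4, 3, 2): 13 + 28 + 30 + 19 = 90
σ = (2, 1, 3, 4): 5 + (-8) + 30 + 19 = 46
σ = (2, 1, 4, 3): 5 + (-8) + 13 + 12 = 22
σ = (2, 3, 1, 4): 5 + 2 + 8 + 19 = 34
σ = (2, 3, 4, 1): 5 + 2 + 13 + 5 = 25
σ = (2, 4, 1, 3): 5 + 28 + 8 + 12 = 53
σ = (2, 4, 3, 1): 5 + 28 + 30 + 5 = 68
σ = (3, 1, 2, 4): (-4) + (-8) + 15 + 19 = 22
σ = (3, 1, 4, 2): (-4) + (-8) + 13 + 19 = 20
σ = (3, 2, 1, 4): (-4) + 13 + 8 + 19 = 36
σ = (3, 2, 4, 1): (-4) + 13 + 13 + 5 = 27
σ = (3, 4, 1, 2): (-4) + 28 + 8 + 19 = 51
σ = (3, 4, 2, 1): (-4) + 28 + 15 + 5 = 44
σ = (4, 1, 2, 3): 30 + (-8) + 15 + 12 = 49
σ = (4, 1, 3, 2): 30 + (-8) + 30 + 19 = 71
σ = (4, 2, 1, 3): 30 + 13 + 8 + 12 = 63
σ = (4, 2, 3, 1): 30 + 13 + 30 + 5 = 78
σ = (4, 3, 1, 2): 30 + 2 + 8 + 19 = 59
σ = (4, 3, 2, 1): 30 + 2 + 15 + 5 = 52
Optimal value attained by: σ = (3, 1, 4, 2).
Answer: det⊕(C) = 20; verdict: NONSINGULAR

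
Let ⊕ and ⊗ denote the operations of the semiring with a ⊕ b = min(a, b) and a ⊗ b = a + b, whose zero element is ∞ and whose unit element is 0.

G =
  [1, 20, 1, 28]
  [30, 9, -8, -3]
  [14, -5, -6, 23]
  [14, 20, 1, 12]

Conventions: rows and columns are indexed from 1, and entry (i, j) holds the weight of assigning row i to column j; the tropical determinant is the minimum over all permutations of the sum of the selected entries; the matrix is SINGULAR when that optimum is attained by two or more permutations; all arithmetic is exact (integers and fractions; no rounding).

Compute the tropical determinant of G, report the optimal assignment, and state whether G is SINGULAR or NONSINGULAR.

σ = (1, 2, 3, 4): 1 + 9 + (-6) + 12 = 16
σ = (1, 2, 4, 3): 1 + 9 + 23 + 1 = 34
σ = (1, 3, 2, 4): 1 + (-8) + (-5) + 12 = 0
σ = (1, 3, 4, 2): 1 + (-8) + 23 + 20 = 36
σ = (1, 4, 2, 3): 1 + (-3) + (-5) + 1 = -6
σ = (1, 4, 3, 2): 1 + (-3) + (-6) + 20 = 12
σ = (2, 1, 3, 4): 20 + 30 + (-6) + 12 = 56
σ = (2, 1, 4, 3): 20 + 30 + 23 + 1 = 74
σ = (2, 3, 1, 4): 20 + (-8) + 14 + 12 = 38
σ = (2, 3, 4, 1): 20 + (-8) + 23 + 14 = 49
σ = (2, 4, 1, 3): 20 + (-3) + 14 + 1 = 32
σ = (2, 4, 3, 1): 20 + (-3) + (-6) + 14 = 25
σ = (3, 1, 2, 4): 1 + 30 + (-5) + 12 = 38
σ = (3, 1, 4, 2): 1 + 30 + 23 + 20 = 74
σ = (3, 2, 1, 4): 1 + 9 + 14 + 12 = 36
σ = (3, 2, 4, 1): 1 + 9 + 23 + 14 = 47
σ = (3, 4, 1, 2): 1 + (-3) + 14 + 20 = 32
σ = (3, 4, 2, 1): 1 + (-3) + (-5) + 14 = 7
σ = (4, 1, 2, 3): 28 + 30 + (-5) + 1 = 54
σ = (4, 1, 3, 2): 28 + 30 + (-6) + 20 = 72
σ = (4, 2, 1, 3): 28 + 9 + 14 + 1 = 52
σ = (4, 2, 3, 1): 28 + 9 + (-6) + 14 = 45
σ = (4, 3, 1, 2): 28 + (-8) + 14 + 20 = 54
σ = (4, 3, 2, 1): 28 + (-8) + (-5) + 14 = 29
Optimal value attained by: σ = (1, 4, 2, 3).
Answer: det⊕(G) = -6; verdict: NONSINGULAR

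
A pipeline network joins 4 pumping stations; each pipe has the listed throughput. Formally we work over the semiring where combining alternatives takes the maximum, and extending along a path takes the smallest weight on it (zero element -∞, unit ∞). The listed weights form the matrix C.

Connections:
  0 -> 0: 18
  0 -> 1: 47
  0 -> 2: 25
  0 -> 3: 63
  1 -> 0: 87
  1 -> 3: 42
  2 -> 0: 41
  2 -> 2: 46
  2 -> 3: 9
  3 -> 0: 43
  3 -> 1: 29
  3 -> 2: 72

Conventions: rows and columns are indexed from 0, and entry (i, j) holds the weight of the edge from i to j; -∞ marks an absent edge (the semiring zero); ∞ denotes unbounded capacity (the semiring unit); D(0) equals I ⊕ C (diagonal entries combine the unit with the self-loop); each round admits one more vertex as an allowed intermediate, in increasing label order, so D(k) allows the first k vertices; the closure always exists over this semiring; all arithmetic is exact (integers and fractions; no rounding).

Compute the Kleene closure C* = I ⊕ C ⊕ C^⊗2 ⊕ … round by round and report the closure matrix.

D(0):
  [∞, 47, 25, 63]
  [87, ∞, -∞, 42]
  [41, -∞, ∞, 9]
  [43, 29, 72, ∞]
D(1):
  [∞, 47, 25, 63]
  [87, ∞, 25, 63]
  [41, 41, ∞, 41]
  [43, 43, 72, ∞]
D(2):
  [∞, 47, 25, 63]
  [87, ∞, 25, 63]
  [41, 41, ∞, 41]
  [43, 43, 72, ∞]
D(3):
  [∞, 47, 25, 63]
  [87, ∞, 25, 63]
  [41, 41, ∞, 41]
  [43, 43, 72, ∞]
D(4):
  [∞, 47, 63, 63]
  [87, ∞, 63, 63]
  [41, 41, ∞, 41]
  [43, 43, 72, ∞]
Answer: C* = [[∞, 47, 63, 63], [87, ∞, 63, 63], [41, 41, ∞, 41], [43, 43, 72, ∞]]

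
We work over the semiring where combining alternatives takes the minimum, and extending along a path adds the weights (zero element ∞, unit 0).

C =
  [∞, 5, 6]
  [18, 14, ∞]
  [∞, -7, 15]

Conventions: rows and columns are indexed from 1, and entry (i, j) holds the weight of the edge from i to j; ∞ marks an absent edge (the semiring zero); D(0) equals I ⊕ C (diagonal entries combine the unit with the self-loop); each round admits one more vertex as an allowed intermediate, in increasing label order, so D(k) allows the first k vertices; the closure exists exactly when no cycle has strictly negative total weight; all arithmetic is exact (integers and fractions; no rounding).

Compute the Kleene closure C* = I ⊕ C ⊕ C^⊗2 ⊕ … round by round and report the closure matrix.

D(0):
  [0, 5, 6]
  [18, 0, ∞]
  [∞, -7, 0]
D(1):
  [0, 5, 6]
  [18, 0, 24]
  [∞, -7, 0]
D(2):
  [0, 5, 6]
  [18, 0, 24]
  [11, -7, 0]
D(3):
  [0, -1, 6]
  [18, 0, 24]
  [11, -7, 0]
Answer: C* = [[0, -1, 6], [18, 0, 24], [11, -7, 0]]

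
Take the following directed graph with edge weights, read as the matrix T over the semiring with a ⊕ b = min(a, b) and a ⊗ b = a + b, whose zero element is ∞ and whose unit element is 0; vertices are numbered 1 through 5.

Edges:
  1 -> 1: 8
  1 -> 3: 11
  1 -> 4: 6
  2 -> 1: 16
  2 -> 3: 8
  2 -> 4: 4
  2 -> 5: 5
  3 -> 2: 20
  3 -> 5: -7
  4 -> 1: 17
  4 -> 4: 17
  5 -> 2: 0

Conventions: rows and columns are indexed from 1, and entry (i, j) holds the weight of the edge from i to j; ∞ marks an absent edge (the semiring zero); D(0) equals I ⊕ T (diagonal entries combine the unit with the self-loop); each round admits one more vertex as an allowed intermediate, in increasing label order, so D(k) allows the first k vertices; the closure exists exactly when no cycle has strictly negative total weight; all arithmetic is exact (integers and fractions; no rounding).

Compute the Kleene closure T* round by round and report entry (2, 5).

D(0):
  [0, ∞, 11, 6, ∞]
  [16, 0, 8, 4, 5]
  [∞, 20, 0, ∞, -7]
  [17, ∞, ∞, 0, ∞]
  [∞, 0, ∞, ∞, 0]
D(1):
  [0, ∞, 11, 6, ∞]
  [16, 0, 8, 4, 5]
  [∞, 20, 0, ∞, -7]
  [17, ∞, 28, 0, ∞]
  [∞, 0, ∞, ∞, 0]
D(2):
  [0, ∞, 11, 6, ∞]
  [16, 0, 8, 4, 5]
  [36, 20, 0, 24, -7]
  [17, ∞, 28, 0, ∞]
  [16, 0, 8, 4, 0]
D(3):
  [0, 31, 11, 6, 4]
  [16, 0, 8, 4, 1]
  [36, 20, 0, 24, -7]
  [17, 48, 28, 0, 21]
  [16, 0, 8, 4, 0]
D(4):
  [0, 31, 11, 6, 4]
  [16, 0, 8, 4, 1]
  [36, 20, 0, 24, -7]
  [17, 48, 28, 0, 21]
  [16, 0, 8, 4, 0]
D(5):
  [0, 4, 11, 6, 4]
  [16, 0, 8, 4, 1]
  [9, -7, 0, -3, -7]
  [17, 21, 28, 0, 21]
  [16, 0, 8, 4, 0]
Answer: T*[2][5] = 1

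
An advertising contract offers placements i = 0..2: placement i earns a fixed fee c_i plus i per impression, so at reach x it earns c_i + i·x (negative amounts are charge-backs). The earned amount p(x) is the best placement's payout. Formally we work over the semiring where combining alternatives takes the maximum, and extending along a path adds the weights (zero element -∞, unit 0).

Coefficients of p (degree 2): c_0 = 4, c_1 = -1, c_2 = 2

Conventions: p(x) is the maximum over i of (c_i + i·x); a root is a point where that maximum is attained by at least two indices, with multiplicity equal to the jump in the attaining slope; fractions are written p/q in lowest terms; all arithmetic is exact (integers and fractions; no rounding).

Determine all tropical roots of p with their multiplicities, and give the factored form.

hull edge (i=0, c=4) to (i=2, c=2): slope -1, span 2
Factored form: p(x) = 2 ⊗ (x ⊕ 1) ⊗ (x ⊕ 1)
Answer: roots = 1 (mult 2)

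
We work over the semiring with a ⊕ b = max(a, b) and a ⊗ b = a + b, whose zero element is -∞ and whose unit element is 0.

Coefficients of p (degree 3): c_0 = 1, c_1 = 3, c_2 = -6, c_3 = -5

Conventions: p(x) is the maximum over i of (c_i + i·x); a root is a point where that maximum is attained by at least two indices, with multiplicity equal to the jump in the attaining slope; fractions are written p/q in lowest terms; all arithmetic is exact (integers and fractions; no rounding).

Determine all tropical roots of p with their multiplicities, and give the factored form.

hull edge (i=0, c=1) to (i=1, c=3): slope 2, span 1
hull edge (i=1, c=3) to (i=3, c=-5): slope -4, span 2
Factored form: p(x) = -5 ⊗ (x ⊕ (-2)) ⊗ (x ⊕ 4) ⊗ (x ⊕ 4)
Answer: roots = -2 (mult 1), 4 (mult 2)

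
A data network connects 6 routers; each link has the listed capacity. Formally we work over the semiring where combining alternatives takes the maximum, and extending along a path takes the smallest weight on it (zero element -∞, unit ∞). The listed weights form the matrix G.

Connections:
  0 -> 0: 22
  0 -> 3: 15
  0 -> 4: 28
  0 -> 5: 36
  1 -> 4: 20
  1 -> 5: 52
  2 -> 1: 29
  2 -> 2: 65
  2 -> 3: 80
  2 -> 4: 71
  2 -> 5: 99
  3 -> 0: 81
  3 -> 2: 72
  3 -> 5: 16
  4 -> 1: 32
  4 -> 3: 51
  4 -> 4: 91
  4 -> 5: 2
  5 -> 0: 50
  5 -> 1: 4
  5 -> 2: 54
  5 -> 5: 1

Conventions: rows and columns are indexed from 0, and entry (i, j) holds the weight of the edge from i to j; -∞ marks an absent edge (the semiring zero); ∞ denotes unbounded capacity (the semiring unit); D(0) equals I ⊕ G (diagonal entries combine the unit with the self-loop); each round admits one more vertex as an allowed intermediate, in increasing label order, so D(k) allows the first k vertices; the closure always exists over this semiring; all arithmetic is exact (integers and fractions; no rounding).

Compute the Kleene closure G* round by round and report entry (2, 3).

D(0):
  [∞, -∞, -∞, 15, 28, 36]
  [-∞, ∞, -∞, -∞, 20, 52]
  [-∞, 29, ∞, 80, 71, 99]
  [81, -∞, 72, ∞, -∞, 16]
  [-∞, 32, -∞, 51, ∞, 2]
  [50, 4, 54, -∞, -∞, ∞]
D(1):
  [∞, -∞, -∞, 15, 28, 36]
  [-∞, ∞, -∞, -∞, 20, 52]
  [-∞, 29, ∞, 80, 71, 99]
  [81, -∞, 72, ∞, 28, 36]
  [-∞, 32, -∞, 51, ∞, 2]
  [50, 4, 54, 15, 28, ∞]
D(2):
  [∞, -∞, -∞, 15, 28, 36]
  [-∞, ∞, -∞, -∞, 20, 52]
  [-∞, 29, ∞, 80, 71, 99]
  [81, -∞, 72, ∞, 28, 36]
  [-∞, 32, -∞, 51, ∞, 32]
  [50, 4, 54, 15, 28, ∞]
D(3):
  [∞, -∞, -∞, 15, 28, 36]
  [-∞, ∞, -∞, -∞, 20, 52]
  [-∞, 29, ∞, 80, 71, 99]
  [81, 29, 72, ∞, 71, 72]
  [-∞, 32, -∞, 51, ∞, 32]
  [50, 29, 54, 54, 54, ∞]
D(4):
  [∞, 15, 15, 15, 28, 36]
  [-∞, ∞, -∞, -∞, 20, 52]
  [80, 29, ∞, 80, 71, 99]
  [81, 29, 72, ∞, 71, 72]
  [51, 32, 51, 51, ∞, 51]
  [54, 29, 54, 54, 54, ∞]
D(5):
  [∞, 28, 28, 28, 28, 36]
  [20, ∞, 20, 20, 20, 52]
  [80, 32, ∞, 80, 71, 99]
  [81, 32, 72, ∞, 71, 72]
  [51, 32, 51, 51, ∞, 51]
  [54, 32, 54, 54, 54, ∞]
D(6):
  [∞, 32, 36, 36, 36, 36]
  [52, ∞, 52, 52, 52, 52]
  [80, 32, ∞, 80, 71, 99]
  [81, 32, 72, ∞, 71, 72]
  [51, 32, 51, 51, ∞, 51]
  [54, 32, 54, 54, 54, ∞]
Answer: G*[2][3] = 80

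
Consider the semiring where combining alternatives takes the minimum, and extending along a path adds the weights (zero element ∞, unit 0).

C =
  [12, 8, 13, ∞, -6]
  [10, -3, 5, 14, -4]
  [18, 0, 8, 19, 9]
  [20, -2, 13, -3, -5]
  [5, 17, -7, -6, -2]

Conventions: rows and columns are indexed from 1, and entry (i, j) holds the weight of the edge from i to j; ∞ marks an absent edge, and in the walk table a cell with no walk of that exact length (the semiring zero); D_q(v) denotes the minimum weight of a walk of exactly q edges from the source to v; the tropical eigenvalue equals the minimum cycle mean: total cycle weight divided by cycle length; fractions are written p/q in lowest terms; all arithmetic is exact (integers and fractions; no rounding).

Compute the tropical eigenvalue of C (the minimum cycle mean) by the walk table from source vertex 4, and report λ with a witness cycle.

q=0: [∞, ∞, ∞, 0, ∞]
q=1: [20, -2, 13, -3, -5]
q=2: [0, -5, -12, -11, -8]
q=3: [-3, -13, -15, -14, -16]
q=4: [-11, -16, -23, -22, -19]
q=5: [-14, -24, -26, -25, -27]
Optimal cycle mean attained by: cycle 4->5->4, total (-5) + (-6), length 2.
Answer: λ = -11/2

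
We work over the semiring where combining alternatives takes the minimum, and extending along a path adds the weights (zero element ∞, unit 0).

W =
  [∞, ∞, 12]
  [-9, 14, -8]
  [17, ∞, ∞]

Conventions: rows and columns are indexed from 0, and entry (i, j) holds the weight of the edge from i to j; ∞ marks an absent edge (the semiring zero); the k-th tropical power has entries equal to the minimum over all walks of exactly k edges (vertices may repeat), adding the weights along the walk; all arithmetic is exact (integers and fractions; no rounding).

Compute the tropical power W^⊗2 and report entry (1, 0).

W^⊗2:
  [29, ∞, ∞]
  [5, 28, 3]
  [∞, ∞, 29]
Key observation: the optimum is the walk 1->1->0, with weight 14 + (-9) = 5.
Optimal value attained by: walk 1->1->0.
Answer: (W^⊗2)[1][0] = 5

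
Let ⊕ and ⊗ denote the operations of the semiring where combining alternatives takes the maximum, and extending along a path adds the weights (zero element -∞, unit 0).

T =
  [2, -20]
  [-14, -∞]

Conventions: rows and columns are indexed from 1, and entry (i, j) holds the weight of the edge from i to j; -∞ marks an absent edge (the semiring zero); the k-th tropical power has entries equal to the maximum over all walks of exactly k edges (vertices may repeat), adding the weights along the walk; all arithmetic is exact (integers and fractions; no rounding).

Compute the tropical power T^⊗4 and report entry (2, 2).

T^⊗2:
  [4, -18]
  [-12, -34]
T^⊗3:
  [6, -16]
  [-10, -32]
T^⊗4:
  [8, -14]
  [-8, -30]
Key observation: the optimum is the walk 2->1->1->1->2, with weight (-14) + 2 + 2 + (-20) = -30.
Optimal value attained by: walk 2->1->1->1->2.
Answer: (T^⊗4)[2][2] = -30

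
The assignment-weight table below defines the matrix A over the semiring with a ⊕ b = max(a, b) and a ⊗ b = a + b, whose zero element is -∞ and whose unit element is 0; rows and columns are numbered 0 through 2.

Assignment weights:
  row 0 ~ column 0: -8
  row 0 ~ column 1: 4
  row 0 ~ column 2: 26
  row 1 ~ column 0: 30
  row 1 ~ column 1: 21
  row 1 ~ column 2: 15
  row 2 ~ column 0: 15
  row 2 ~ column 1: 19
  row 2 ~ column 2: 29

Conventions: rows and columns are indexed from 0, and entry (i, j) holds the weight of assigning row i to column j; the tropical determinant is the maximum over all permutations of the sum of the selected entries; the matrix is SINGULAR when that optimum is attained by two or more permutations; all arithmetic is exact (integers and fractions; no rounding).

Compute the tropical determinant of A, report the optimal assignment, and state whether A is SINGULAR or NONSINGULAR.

σ = (0, 1, 2): (-8) + 21 + 29 = 42
σ = (0, 2, 1): (-8) + 15 + 19 = 26
σ = (1, 0, 2): 4 + 30 + 29 = 63
σ = (1, 2, 0): 4 + 15 + 15 = 34
σ = (2, 0, 1): 26 + 30 + 19 = 75
σ = (2, 1, 0): 26 + 21 + 15 = 62
Optimal value attained by: σ = (2, 0, 1).
Answer: det⊕(A) = 75; verdict: NONSINGULAR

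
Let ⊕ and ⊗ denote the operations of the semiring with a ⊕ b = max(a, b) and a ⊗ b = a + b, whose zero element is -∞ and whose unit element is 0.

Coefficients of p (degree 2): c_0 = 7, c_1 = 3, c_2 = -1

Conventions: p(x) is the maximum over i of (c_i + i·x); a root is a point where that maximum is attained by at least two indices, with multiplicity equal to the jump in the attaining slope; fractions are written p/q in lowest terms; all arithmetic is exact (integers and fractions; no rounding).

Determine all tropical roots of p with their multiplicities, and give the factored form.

hull edge (i=0, c=7) to (i=2, c=-1): slope -4, span 2
Factored form: p(x) = -1 ⊗ (x ⊕ 4) ⊗ (x ⊕ 4)
Answer: roots = 4 (mult 2)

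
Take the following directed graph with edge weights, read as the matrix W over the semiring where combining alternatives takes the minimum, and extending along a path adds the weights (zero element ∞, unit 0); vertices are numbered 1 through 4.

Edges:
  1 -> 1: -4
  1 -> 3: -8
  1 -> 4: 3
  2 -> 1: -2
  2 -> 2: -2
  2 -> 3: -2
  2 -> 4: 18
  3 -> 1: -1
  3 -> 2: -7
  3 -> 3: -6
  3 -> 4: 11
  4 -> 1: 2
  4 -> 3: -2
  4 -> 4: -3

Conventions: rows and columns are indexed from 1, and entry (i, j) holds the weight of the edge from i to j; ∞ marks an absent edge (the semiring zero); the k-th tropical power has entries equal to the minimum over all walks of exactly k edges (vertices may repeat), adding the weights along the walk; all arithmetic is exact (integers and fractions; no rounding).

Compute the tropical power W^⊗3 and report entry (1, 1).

W^⊗2:
  [-9, -15, -14, -1]
  [-6, -9, -10, 1]
  [-9, -13, -12, 2]
  [-3, -9, -8, -6]
W^⊗3:
  [-17, -21, -20, -6]
  [-11, -17, -16, -3]
  [-15, -19, -18, -6]
  [-11, -15, -14, -9]
Key observation: the optimum is the walk 1->3->2->1, with weight (-8) + (-7) + (-2) = -17.
Optimal value attained by: walk 1->3->2->1.
Answer: (W^⊗3)[1][1] = -17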